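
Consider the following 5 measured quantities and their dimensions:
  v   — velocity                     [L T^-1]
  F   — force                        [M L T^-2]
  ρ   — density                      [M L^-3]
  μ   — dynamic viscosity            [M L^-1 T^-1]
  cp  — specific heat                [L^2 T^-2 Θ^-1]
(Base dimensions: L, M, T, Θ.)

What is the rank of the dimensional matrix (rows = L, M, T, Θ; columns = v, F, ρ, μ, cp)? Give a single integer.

4

Dimensional matrix (L×M×T×Θ by v×F×ρ×μ×cp):
  L: [ 1  1 -3 -1  2]
  M: [ 0  1  1  1  0]
  T: [-1 -2  0 -1 -2]
  Θ: [ 0  0  0  0 -1]
Echelon form has 4 nonzero rows (pivots: v,F,ρ,cp)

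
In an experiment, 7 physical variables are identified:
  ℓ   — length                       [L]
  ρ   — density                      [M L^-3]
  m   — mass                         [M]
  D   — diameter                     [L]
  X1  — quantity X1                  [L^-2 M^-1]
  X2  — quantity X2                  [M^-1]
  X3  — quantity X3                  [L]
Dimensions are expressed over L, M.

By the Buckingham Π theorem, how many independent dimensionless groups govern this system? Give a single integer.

5

Write exponents as rows L,M / cols ℓ,ρ,m,D,X1,X2,X3:
  L: [ 1 -3  0  1 -2  0  1]
  M: [ 0  1  1  0 -1 -1  0]
Row reduction gives pivot columns ℓ,ρ; rank = 2
n=7, r=2 ⇒ 5 dimensionless groups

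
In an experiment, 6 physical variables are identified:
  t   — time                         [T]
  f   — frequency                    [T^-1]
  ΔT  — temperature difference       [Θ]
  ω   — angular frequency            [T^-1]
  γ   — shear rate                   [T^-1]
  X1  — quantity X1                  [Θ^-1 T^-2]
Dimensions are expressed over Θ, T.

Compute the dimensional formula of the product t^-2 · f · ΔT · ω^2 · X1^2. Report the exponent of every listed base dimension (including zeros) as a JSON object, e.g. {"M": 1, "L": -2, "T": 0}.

Exponent matrix [Θ,T] × [t,f,ΔT,ω,γ,X1]:
  Θ: [ 0  0  1  0  0 -1]
  T: [ 1 -1  0 -1 -1 -2]
  [Θ]: (-2)·0+(1)·0+(1)·1+(2)·0+(2)·-1 = -1
  [T]: (-2)·1+(1)·-1+(1)·0+(2)·-1+(2)·-2 = -9
⇒ Θ^-1 T^-9

{"Θ": -1, "T": -9}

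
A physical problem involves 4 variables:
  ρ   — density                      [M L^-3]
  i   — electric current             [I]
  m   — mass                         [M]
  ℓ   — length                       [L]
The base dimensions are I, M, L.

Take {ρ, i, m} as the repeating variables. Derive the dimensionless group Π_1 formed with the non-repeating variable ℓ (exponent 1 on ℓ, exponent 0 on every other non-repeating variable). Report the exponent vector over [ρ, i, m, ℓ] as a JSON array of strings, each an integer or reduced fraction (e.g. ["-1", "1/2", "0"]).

Write exponents as rows I,M,L / cols ρ,i,m,ℓ:
  I: [ 0  1  0  0]
  M: [ 1  0  1  0]
  L: [-3  0  0  1]
RREF → pivots at {ρ,i,m} ⇒ r = 3
Pivot set = {ρ,i,m}, free = {ℓ}
RREF:
  r0: [   1    0    0 -1/3]
  r1: [   0    1    0    0]
  r2: [   0    0    1  1/3]
Fix exponent of ℓ at 1; solve each RREF row for its pivot's exponent:
  r0: exp(ρ) + (-1/3)·1 = 0 ⇒ exp(ρ) = 1/3
  r1: exp(i) + (0)·1 = 0 ⇒ exp(i) = 0
  r2: exp(m) + (1/3)·1 = 0 ⇒ exp(m) = -1/3
Π_1 = ρ^(1/3) · m^(-1/3) · ℓ

["1/3", "0", "-1/3", "1"]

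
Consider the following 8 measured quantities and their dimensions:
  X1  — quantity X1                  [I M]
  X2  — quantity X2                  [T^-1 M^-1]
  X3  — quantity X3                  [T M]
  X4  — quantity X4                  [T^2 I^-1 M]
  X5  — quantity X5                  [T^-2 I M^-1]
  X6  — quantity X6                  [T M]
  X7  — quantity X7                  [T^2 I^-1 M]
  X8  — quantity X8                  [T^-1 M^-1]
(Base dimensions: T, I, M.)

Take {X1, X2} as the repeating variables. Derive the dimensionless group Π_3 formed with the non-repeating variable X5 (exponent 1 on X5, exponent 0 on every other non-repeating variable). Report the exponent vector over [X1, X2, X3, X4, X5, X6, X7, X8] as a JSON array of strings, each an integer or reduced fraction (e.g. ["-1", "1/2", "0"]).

["-1", "-2", "0", "0", "1", "0", "0", "0"]

Write exponents as rows T,I,M / cols X1,X2,X3,X4,X5,X6,X7,X8:
  T: [ 0 -1  1  2 -2  1  2 -1]
  I: [ 1  0  0 -1  1  0 -1  0]
  M: [ 1 -1  1  1 -1  1  1 -1]
Echelon form has 2 nonzero rows (pivots: X1,X2)
Repeat: X1,X2; free: X3,X4,X5,X6,X7,X8
RREF:
  r0: [   1    0    0   -1    1    0   -1    0]
  r1: [   0    1   -1   -2    2   -1   -2    1]
  r2: [   0    0    0    0    0    0    0    0]
Fix exponent of X5 at 1, X3 at 0, X4 at 0, X6 at 0, X7 at 0, X8 at 0; solve each RREF row for its pivot's exponent:
  r0: exp(X1) + (1)·1 = 0 ⇒ exp(X1) = -1
  r1: exp(X2) + (2)·1 = 0 ⇒ exp(X2) = -2
Π_3 = X1^-1 · X2^-2 · X5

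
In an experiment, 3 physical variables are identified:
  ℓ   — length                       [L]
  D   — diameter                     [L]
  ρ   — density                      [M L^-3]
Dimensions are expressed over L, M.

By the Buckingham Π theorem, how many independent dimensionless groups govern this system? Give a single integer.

Exponent matrix [L,M] × [ℓ,D,ρ]:
  L: [ 1  1 -3]
  M: [ 0  0  1]
Echelon form has 2 nonzero rows (pivots: ℓ,ρ)
3 vars − rank 2 = 1 Π group

1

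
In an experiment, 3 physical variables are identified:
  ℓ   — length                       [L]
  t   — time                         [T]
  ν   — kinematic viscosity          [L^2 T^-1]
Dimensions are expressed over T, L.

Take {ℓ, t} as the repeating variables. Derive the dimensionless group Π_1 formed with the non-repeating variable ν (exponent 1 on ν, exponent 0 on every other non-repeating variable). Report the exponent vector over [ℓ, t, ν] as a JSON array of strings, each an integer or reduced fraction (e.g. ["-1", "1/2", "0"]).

["-2", "1", "1"]

Dimensional matrix (T×L by ℓ×t×ν):
  T: [ 0  1 -1]
  L: [ 1  0  2]
Row reduction gives pivot columns ℓ,t; rank = 2
Pivot set = {ℓ,t}, free = {ν}
RREF:
  r0: [   1    0    2]
  r1: [   0    1   -1]
Fix exponent of ν at 1; solve each RREF row for its pivot's exponent:
  r0: exp(ℓ) + (2)·1 = 0 ⇒ exp(ℓ) = -2
  r1: exp(t) + (-1)·1 = 0 ⇒ exp(t) = 1
Π_1 = ℓ^-2 · t · ν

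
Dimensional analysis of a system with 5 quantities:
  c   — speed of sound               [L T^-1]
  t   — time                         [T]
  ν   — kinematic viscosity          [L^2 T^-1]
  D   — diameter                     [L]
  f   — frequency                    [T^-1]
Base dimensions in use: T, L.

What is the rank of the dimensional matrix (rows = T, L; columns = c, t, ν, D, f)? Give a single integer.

Exponent matrix [T,L] × [c,t,ν,D,f]:
  T: [-1  1 -1  0 -1]
  L: [ 1  0  2  1  0]
Echelon form has 2 nonzero rows (pivots: c,t)

2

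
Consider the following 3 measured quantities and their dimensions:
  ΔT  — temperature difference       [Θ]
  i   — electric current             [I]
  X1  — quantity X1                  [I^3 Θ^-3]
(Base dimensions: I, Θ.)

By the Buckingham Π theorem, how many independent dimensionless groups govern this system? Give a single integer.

Exponent matrix [I,Θ] × [ΔT,i,X1]:
  I: [ 0  1  3]
  Θ: [ 1  0 -3]
Echelon form has 2 nonzero rows (pivots: ΔT,i)
3 vars − rank 2 = 1 Π group

1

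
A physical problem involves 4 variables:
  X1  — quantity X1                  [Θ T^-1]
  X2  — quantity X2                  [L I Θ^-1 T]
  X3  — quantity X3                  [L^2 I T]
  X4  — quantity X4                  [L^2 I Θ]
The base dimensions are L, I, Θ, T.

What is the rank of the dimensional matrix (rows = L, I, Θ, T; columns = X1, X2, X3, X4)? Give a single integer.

3

Dimensional matrix (L×I×Θ×T by X1×X2×X3×X4):
  L: [ 0  1  2  2]
  I: [ 0  1  1  1]
  Θ: [ 1 -1  0  1]
  T: [-1  1  1  0]
Echelon form has 3 nonzero rows (pivots: X1,X2,X3)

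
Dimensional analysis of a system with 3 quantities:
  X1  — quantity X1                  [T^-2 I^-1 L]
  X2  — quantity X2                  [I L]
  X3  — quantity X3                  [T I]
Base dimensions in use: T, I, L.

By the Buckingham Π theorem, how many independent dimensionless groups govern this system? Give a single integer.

1

Exponent matrix [T,I,L] × [X1,X2,X3]:
  T: [-2  0  1]
  I: [-1  1  1]
  L: [ 1  1  0]
RREF → pivots at {X1,X2} ⇒ r = 2
3 vars − rank 2 = 1 Π group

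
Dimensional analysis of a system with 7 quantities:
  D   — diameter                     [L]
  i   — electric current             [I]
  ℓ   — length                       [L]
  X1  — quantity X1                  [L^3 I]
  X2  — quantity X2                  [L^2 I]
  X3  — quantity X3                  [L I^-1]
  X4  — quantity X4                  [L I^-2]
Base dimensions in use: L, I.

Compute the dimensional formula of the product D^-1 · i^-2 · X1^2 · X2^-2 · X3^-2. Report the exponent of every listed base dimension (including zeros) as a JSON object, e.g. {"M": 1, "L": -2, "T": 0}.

{"L": -1, "I": 0}

Dimensional matrix (L×I by D×i×ℓ×X1×X2×X3×X4):
  L: [ 1  0  1  3  2  1  1]
  I: [ 0  1  0  1  1 -1 -2]
  [L]: (-1)·1+(-2)·0+(2)·3+(-2)·2+(-2)·1 = -1
  [I]: (-1)·0+(-2)·1+(2)·1+(-2)·1+(-2)·-1 = 0
⇒ L^-1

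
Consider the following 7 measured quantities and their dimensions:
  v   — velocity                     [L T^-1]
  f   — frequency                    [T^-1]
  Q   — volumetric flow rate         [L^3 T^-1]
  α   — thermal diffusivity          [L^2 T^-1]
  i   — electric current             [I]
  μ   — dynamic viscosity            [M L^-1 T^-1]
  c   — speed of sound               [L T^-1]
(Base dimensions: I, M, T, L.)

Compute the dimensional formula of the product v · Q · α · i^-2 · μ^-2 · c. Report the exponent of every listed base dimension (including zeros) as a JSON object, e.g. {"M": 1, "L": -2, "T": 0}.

Exponent matrix [I,M,T,L] × [v,f,Q,α,i,μ,c]:
  I: [ 0  0  0  0  1  0  0]
  M: [ 0  0  0  0  0  1  0]
  T: [-1 -1 -1 -1  0 -1 -1]
  L: [ 1  0  3  2  0 -1  1]
  [I]: (1)·0+(1)·0+(1)·0+(-2)·1+(-2)·0+(1)·0 = -2
  [M]: (1)·0+(1)·0+(1)·0+(-2)·0+(-2)·1+(1)·0 = -2
  [T]: (1)·-1+(1)·-1+(1)·-1+(-2)·0+(-2)·-1+(1)·-1 = -2
  [L]: (1)·1+(1)·3+(1)·2+(-2)·0+(-2)·-1+(1)·1 = 9
⇒ I^-2 M^-2 T^-2 L^9

{"I": -2, "M": -2, "T": -2, "L": 9}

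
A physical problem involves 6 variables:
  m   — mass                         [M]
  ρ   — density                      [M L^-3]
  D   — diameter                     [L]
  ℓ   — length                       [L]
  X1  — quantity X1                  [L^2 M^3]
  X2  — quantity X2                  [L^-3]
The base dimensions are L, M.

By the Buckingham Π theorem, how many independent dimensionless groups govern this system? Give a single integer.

Write exponents as rows L,M / cols m,ρ,D,ℓ,X1,X2:
  L: [ 0 -3  1  1  2 -3]
  M: [ 1  1  0  0  3  0]
Echelon form has 2 nonzero rows (pivots: m,ρ)
n=6, r=2 ⇒ 4 dimensionless groups

4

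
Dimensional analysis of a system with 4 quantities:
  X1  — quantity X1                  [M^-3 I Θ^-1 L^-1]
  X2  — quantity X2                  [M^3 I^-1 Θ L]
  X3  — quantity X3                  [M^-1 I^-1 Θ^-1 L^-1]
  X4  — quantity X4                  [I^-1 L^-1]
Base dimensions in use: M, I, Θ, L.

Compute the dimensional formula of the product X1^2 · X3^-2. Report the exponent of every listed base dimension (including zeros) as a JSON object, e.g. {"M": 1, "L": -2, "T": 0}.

Exponent matrix [M,I,Θ,L] × [X1,X2,X3,X4]:
  M: [-3  3 -1  0]
  I: [ 1 -1 -1 -1]
  Θ: [-1  1 -1  0]
  L: [-1  1 -1 -1]
  [M]: (2)·-3+(-2)·-1 = -4
  [I]: (2)·1+(-2)·-1 = 4
  [Θ]: (2)·-1+(-2)·-1 = 0
  [L]: (2)·-1+(-2)·-1 = 0
⇒ M^-4 I^4

{"M": -4, "I": 4, "Θ": 0, "L": 0}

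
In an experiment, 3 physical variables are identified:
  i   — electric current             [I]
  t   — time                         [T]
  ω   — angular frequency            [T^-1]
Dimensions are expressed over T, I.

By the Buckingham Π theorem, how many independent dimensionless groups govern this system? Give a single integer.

Exponent matrix [T,I] × [i,t,ω]:
  T: [ 0  1 -1]
  I: [ 1  0  0]
RREF → pivots at {i,t} ⇒ r = 2
3 vars − rank 2 = 1 Π group

1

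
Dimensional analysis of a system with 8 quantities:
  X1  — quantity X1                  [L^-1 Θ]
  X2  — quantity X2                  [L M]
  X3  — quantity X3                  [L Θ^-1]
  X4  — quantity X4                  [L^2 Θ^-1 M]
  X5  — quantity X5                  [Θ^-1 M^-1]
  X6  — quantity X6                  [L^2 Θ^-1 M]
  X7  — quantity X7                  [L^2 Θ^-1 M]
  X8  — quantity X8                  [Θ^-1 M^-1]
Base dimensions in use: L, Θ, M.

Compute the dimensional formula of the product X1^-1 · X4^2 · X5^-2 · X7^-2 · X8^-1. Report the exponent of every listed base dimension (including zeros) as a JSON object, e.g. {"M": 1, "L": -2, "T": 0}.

Write exponents as rows L,Θ,M / cols X1,X2,X3,X4,X5,X6,X7,X8:
  L: [-1  1  1  2  0  2  2  0]
  Θ: [ 1  0 -1 -1 -1 -1 -1 -1]
  M: [ 0  1  0  1 -1  1  1 -1]
  [L]: (-1)·-1+(2)·2+(-2)·0+(-2)·2+(-1)·0 = 1
  [Θ]: (-1)·1+(2)·-1+(-2)·-1+(-2)·-1+(-1)·-1 = 2
  [M]: (-1)·0+(2)·1+(-2)·-1+(-2)·1+(-1)·-1 = 3
⇒ L Θ^2 M^3

{"L": 1, "Θ": 2, "M": 3}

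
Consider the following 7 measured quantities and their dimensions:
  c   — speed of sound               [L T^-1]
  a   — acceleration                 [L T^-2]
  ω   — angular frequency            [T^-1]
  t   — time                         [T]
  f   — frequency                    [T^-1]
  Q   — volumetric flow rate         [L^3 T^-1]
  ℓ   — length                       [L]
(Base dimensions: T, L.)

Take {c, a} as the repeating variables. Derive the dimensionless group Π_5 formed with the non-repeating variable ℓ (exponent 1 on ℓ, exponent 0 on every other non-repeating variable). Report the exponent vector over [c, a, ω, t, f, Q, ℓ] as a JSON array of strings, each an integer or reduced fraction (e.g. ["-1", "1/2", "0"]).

["-2", "1", "0", "0", "0", "0", "1"]

Dimensional matrix (T×L by c×a×ω×t×f×Q×ℓ):
  T: [-1 -2 -1  1 -1 -1  0]
  L: [ 1  1  0  0  0  3  1]
RREF → pivots at {c,a} ⇒ r = 2
Repeat: c,a; free: ω,t,f,Q,ℓ
RREF:
  r0: [   1    0   -1    1   -1    5    2]
  r1: [   0    1    1   -1    1   -2   -1]
Fix exponent of ℓ at 1, ω at 0, t at 0, f at 0, Q at 0; solve each RREF row for its pivot's exponent:
  r0: exp(c) + (2)·1 = 0 ⇒ exp(c) = -2
  r1: exp(a) + (-1)·1 = 0 ⇒ exp(a) = 1
Π_5 = c^-2 · a · ℓ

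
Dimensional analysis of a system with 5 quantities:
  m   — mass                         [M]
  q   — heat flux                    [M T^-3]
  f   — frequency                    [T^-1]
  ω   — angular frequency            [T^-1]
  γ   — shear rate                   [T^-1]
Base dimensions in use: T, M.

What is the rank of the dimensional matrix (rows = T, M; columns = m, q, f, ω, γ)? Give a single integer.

2

Write exponents as rows T,M / cols m,q,f,ω,γ:
  T: [ 0 -3 -1 -1 -1]
  M: [ 1  1  0  0  0]
Echelon form has 2 nonzero rows (pivots: m,q)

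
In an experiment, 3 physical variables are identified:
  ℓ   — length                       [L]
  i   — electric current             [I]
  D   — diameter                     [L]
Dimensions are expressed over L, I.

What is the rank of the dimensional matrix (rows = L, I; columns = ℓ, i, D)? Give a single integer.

2

Write exponents as rows L,I / cols ℓ,i,D:
  L: [ 1  0  1]
  I: [ 0  1  0]
Row reduction gives pivot columns ℓ,i; rank = 2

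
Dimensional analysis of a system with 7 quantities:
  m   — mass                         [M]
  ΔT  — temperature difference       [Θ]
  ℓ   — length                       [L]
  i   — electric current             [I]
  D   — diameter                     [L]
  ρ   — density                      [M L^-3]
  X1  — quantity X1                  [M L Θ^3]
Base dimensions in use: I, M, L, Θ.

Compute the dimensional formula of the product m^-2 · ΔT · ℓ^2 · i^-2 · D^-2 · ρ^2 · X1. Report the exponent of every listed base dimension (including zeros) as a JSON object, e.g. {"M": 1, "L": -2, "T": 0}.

Exponent matrix [I,M,L,Θ] × [m,ΔT,ℓ,i,D,ρ,X1]:
  I: [ 0  0  0  1  0  0  0]
  M: [ 1  0  0  0  0  1  1]
  L: [ 0  0  1  0  1 -3  1]
  Θ: [ 0  1  0  0  0  0  3]
  [I]: (-2)·0+(1)·0+(2)·0+(-2)·1+(-2)·0+(2)·0+(1)·0 = -2
  [M]: (-2)·1+(1)·0+(2)·0+(-2)·0+(-2)·0+(2)·1+(1)·1 = 1
  [L]: (-2)·0+(1)·0+(2)·1+(-2)·0+(-2)·1+(2)·-3+(1)·1 = -5
  [Θ]: (-2)·0+(1)·1+(2)·0+(-2)·0+(-2)·0+(2)·0+(1)·3 = 4
⇒ I^-2 M L^-5 Θ^4

{"I": -2, "M": 1, "L": -5, "Θ": 4}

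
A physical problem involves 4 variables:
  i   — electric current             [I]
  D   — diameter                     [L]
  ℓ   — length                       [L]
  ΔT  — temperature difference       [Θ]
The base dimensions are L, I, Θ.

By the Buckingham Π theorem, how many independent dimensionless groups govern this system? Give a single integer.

Write exponents as rows L,I,Θ / cols i,D,ℓ,ΔT:
  L: [ 0  1  1  0]
  I: [ 1  0  0  0]
  Θ: [ 0  0  0  1]
Echelon form has 3 nonzero rows (pivots: i,D,ΔT)
Π count = n − r = 4 − 3 = 1

1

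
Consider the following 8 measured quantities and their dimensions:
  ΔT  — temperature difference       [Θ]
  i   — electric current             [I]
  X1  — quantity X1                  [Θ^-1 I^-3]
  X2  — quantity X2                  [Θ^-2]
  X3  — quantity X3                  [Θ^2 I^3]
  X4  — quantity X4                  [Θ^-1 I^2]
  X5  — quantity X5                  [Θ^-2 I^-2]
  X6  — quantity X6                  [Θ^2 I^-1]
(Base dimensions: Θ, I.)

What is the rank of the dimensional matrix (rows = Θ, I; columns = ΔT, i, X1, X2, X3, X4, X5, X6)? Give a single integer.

2

Dimensional matrix (Θ×I by ΔT×i×X1×X2×X3×X4×X5×X6):
  Θ: [ 1  0 -1 -2  2 -1 -2  2]
  I: [ 0  1 -3  0  3  2 -2 -1]
Row reduction gives pivot columns ΔT,i; rank = 2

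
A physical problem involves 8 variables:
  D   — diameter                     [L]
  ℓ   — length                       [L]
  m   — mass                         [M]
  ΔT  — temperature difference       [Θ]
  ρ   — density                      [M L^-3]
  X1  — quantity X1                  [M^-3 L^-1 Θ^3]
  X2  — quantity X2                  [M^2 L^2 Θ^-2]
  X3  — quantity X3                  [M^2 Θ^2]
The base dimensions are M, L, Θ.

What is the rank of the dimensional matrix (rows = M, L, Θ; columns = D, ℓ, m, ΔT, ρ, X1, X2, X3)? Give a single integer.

3

Write exponents as rows M,L,Θ / cols D,ℓ,m,ΔT,ρ,X1,X2,X3:
  M: [ 0  0  1  0  1 -3  2  2]
  L: [ 1  1  0  0 -3 -1  2  0]
  Θ: [ 0  0  0  1  0  3 -2  2]
Echelon form has 3 nonzero rows (pivots: D,m,ΔT)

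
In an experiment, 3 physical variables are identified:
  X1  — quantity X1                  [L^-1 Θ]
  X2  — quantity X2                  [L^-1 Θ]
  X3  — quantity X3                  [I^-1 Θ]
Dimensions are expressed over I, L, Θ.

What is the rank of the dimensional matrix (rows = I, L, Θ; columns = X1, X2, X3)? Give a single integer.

Exponent matrix [I,L,Θ] × [X1,X2,X3]:
  I: [ 0  0 -1]
  L: [-1 -1  0]
  Θ: [ 1  1  1]
RREF → pivots at {X1,X3} ⇒ r = 2

2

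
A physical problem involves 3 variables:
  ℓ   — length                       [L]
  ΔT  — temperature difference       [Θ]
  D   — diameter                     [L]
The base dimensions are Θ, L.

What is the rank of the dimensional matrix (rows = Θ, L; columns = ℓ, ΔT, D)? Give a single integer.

2

Dimensional matrix (Θ×L by ℓ×ΔT×D):
  Θ: [ 0  1  0]
  L: [ 1  0  1]
Echelon form has 2 nonzero rows (pivots: ℓ,ΔT)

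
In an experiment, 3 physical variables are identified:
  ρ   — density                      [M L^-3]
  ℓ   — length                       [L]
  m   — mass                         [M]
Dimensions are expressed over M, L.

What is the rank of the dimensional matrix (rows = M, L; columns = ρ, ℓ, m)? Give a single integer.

Exponent matrix [M,L] × [ρ,ℓ,m]:
  M: [ 1  0  1]
  L: [-3  1  0]
Row reduction gives pivot columns ρ,ℓ; rank = 2

2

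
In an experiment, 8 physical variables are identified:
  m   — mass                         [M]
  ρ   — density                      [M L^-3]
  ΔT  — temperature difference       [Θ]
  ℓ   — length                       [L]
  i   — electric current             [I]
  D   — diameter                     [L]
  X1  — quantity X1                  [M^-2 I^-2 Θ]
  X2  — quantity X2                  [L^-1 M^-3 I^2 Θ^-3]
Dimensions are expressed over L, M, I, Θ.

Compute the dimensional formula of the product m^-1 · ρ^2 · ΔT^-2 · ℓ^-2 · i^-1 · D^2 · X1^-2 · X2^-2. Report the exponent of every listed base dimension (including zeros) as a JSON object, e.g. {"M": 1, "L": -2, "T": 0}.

Write exponents as rows L,M,I,Θ / cols m,ρ,ΔT,ℓ,i,D,X1,X2:
  L: [ 0 -3  0  1  0  1  0 -1]
  M: [ 1  1  0  0  0  0 -2 -3]
  I: [ 0  0  0  0  1  0 -2  2]
  Θ: [ 0  0  1  0  0  0  1 -3]
  [L]: (-1)·0+(2)·-3+(-2)·0+(-2)·1+(-1)·0+(2)·1+(-2)·0+(-2)·-1 = -4
  [M]: (-1)·1+(2)·1+(-2)·0+(-2)·0+(-1)·0+(2)·0+(-2)·-2+(-2)·-3 = 11
  [I]: (-1)·0+(2)·0+(-2)·0+(-2)·0+(-1)·1+(2)·0+(-2)·-2+(-2)·2 = -1
  [Θ]: (-1)·0+(2)·0+(-2)·1+(-2)·0+(-1)·0+(2)·0+(-2)·1+(-2)·-3 = 2
⇒ L^-4 M^11 I^-1 Θ^2

{"L": -4, "M": 11, "I": -1, "Θ": 2}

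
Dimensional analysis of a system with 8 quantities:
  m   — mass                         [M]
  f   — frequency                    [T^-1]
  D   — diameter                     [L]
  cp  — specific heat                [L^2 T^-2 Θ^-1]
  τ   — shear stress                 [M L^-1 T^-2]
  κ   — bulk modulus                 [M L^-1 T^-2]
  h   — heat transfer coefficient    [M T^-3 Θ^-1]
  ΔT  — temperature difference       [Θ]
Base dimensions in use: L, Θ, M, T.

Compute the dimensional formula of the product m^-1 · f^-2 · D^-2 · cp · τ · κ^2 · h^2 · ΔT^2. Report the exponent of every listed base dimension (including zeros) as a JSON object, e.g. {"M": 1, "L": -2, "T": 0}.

{"L": -3, "Θ": -1, "M": 4, "T": -12}

Write exponents as rows L,Θ,M,T / cols m,f,D,cp,τ,κ,h,ΔT:
  L: [ 0  0  1  2 -1 -1  0  0]
  Θ: [ 0  0  0 -1  0  0 -1  1]
  M: [ 1  0  0  0  1  1  1  0]
  T: [ 0 -1  0 -2 -2 -2 -3  0]
  [L]: (-1)·0+(-2)·0+(-2)·1+(1)·2+(1)·-1+(2)·-1+(2)·0+(2)·0 = -3
  [Θ]: (-1)·0+(-2)·0+(-2)·0+(1)·-1+(1)·0+(2)·0+(2)·-1+(2)·1 = -1
  [M]: (-1)·1+(-2)·0+(-2)·0+(1)·0+(1)·1+(2)·1+(2)·1+(2)·0 = 4
  [T]: (-1)·0+(-2)·-1+(-2)·0+(1)·-2+(1)·-2+(2)·-2+(2)·-3+(2)·0 = -12
⇒ L^-3 Θ^-1 M^4 T^-12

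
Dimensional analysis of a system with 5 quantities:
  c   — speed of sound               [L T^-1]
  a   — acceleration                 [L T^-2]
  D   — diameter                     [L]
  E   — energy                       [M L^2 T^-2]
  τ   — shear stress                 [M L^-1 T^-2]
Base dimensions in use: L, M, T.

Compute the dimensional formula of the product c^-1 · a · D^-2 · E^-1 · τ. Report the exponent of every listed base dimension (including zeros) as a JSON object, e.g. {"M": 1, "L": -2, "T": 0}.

{"L": -5, "M": 0, "T": -1}

Exponent matrix [L,M,T] × [c,a,D,E,τ]:
  L: [ 1  1  1  2 -1]
  M: [ 0  0  0  1  1]
  T: [-1 -2  0 -2 -2]
  [L]: (-1)·1+(1)·1+(-2)·1+(-1)·2+(1)·-1 = -5
  [M]: (-1)·0+(1)·0+(-2)·0+(-1)·1+(1)·1 = 0
  [T]: (-1)·-1+(1)·-2+(-2)·0+(-1)·-2+(1)·-2 = -1
⇒ L^-5 T^-1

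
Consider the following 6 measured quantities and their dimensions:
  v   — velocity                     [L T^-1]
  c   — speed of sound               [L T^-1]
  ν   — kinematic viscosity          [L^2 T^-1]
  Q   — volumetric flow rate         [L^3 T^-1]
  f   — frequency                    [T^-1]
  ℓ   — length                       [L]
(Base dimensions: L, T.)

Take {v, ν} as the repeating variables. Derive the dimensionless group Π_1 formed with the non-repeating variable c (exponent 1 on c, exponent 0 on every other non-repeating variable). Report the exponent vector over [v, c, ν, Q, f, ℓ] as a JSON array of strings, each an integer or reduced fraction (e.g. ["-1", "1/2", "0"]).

["-1", "1", "0", "0", "0", "0"]

Write exponents as rows L,T / cols v,c,ν,Q,f,ℓ:
  L: [ 1  1  2  3  0  1]
  T: [-1 -1 -1 -1 -1  0]
Row reduction gives pivot columns v,ν; rank = 2
Repeat: v,ν; free: c,Q,f,ℓ
RREF:
  r0: [   1    1    0   -1    2   -1]
  r1: [   0    0    1    2   -1    1]
Fix exponent of c at 1, Q at 0, f at 0, ℓ at 0; solve each RREF row for its pivot's exponent:
  r0: exp(v) + (1)·1 = 0 ⇒ exp(v) = -1
  r1: exp(ν) + (0)·1 = 0 ⇒ exp(ν) = 0
Π_1 = v^-1 · c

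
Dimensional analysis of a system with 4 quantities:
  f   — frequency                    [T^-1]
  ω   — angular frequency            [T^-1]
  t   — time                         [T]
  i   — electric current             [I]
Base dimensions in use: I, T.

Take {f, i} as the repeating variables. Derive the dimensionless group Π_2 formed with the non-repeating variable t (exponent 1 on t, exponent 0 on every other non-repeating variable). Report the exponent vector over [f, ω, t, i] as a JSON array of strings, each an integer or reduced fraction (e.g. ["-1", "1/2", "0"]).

["1", "0", "1", "0"]

Dimensional matrix (I×T by f×ω×t×i):
  I: [ 0  0  0  1]
  T: [-1 -1  1  0]
RREF → pivots at {f,i} ⇒ r = 2
Repeat: f,i; free: ω,t
RREF:
  r0: [   1    1   -1    0]
  r1: [   0    0    0    1]
Fix exponent of t at 1, ω at 0; solve each RREF row for its pivot's exponent:
  r0: exp(f) + (-1)·1 = 0 ⇒ exp(f) = 1
  r1: exp(i) + (0)·1 = 0 ⇒ exp(i) = 0
Π_2 = f · t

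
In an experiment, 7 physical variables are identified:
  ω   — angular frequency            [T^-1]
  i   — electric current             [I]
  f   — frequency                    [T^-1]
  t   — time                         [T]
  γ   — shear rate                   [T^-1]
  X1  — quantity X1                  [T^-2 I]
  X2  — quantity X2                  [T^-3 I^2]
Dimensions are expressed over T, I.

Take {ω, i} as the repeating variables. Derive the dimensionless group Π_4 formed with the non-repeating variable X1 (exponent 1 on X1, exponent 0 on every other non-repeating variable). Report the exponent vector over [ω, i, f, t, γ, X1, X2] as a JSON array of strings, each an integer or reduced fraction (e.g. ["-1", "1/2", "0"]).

["-2", "-1", "0", "0", "0", "1", "0"]

Dimensional matrix (T×I by ω×i×f×t×γ×X1×X2):
  T: [-1  0 -1  1 -1 -2 -3]
  I: [ 0  1  0  0  0  1  2]
RREF → pivots at {ω,i} ⇒ r = 2
Pivot set = {ω,i}, free = {f,t,γ,X1,X2}
RREF:
  r0: [   1    0    1   -1    1    2    3]
  r1: [   0    1    0    0    0    1    2]
Fix exponent of X1 at 1, f at 0, t at 0, γ at 0, X2 at 0; solve each RREF row for its pivot's exponent:
  r0: exp(ω) + (2)·1 = 0 ⇒ exp(ω) = -2
  r1: exp(i) + (1)·1 = 0 ⇒ exp(i) = -1
Π_4 = ω^-2 · i^-1 · X1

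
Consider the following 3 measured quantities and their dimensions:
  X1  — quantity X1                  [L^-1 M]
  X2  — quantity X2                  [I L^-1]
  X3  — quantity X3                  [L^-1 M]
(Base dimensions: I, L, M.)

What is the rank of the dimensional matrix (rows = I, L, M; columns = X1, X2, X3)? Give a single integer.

Write exponents as rows I,L,M / cols X1,X2,X3:
  I: [ 0  1  0]
  L: [-1 -1 -1]
  M: [ 1  0  1]
RREF → pivots at {X1,X2} ⇒ r = 2

2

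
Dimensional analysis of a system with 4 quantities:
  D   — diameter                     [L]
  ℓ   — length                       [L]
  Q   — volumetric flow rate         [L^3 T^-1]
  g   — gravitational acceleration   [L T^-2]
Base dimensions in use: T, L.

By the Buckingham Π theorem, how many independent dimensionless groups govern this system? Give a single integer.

Exponent matrix [T,L] × [D,ℓ,Q,g]:
  T: [ 0  0 -1 -2]
  L: [ 1  1  3  1]
RREF → pivots at {D,Q} ⇒ r = 2
n=4, r=2 ⇒ 2 dimensionless groups

2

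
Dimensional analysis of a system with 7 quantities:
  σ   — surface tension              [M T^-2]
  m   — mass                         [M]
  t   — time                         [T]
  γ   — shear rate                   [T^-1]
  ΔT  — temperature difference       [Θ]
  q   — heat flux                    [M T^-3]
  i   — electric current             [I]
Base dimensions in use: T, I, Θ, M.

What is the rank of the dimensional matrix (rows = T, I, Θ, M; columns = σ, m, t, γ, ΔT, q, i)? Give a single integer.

4

Write exponents as rows T,I,Θ,M / cols σ,m,t,γ,ΔT,q,i:
  T: [-2  0  1 -1  0 -3  0]
  I: [ 0  0  0  0  0  0  1]
  Θ: [ 0  0  0  0  1  0  0]
  M: [ 1  1  0  0  0  1  0]
Row reduction gives pivot columns σ,m,ΔT,i; rank = 4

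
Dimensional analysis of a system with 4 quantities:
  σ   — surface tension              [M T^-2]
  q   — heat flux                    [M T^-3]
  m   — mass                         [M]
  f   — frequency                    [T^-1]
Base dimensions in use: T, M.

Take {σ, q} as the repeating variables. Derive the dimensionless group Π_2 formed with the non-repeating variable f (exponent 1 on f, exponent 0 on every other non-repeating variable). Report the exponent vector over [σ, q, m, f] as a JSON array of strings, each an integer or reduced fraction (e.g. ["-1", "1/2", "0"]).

Dimensional matrix (T×M by σ×q×m×f):
  T: [-2 -3  0 -1]
  M: [ 1  1  1  0]
Row reduction gives pivot columns σ,q; rank = 2
Pivot set = {σ,q}, free = {m,f}
RREF:
  r0: [   1    0    3   -1]
  r1: [   0    1   -2    1]
Fix exponent of f at 1, m at 0; solve each RREF row for its pivot's exponent:
  r0: exp(σ) + (-1)·1 = 0 ⇒ exp(σ) = 1
  r1: exp(q) + (1)·1 = 0 ⇒ exp(q) = -1
Π_2 = σ · q^-1 · f

["1", "-1", "0", "1"]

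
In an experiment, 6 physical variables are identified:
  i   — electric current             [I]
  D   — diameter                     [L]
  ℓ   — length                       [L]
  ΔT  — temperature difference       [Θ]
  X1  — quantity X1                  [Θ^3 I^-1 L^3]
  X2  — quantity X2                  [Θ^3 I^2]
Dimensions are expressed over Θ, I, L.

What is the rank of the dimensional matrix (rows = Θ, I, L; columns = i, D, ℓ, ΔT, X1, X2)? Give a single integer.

3

Dimensional matrix (Θ×I×L by i×D×ℓ×ΔT×X1×X2):
  Θ: [ 0  0  0  1  3  3]
  I: [ 1  0  0  0 -1  2]
  L: [ 0  1  1  0  3  0]
Row reduction gives pivot columns i,D,ΔT; rank = 3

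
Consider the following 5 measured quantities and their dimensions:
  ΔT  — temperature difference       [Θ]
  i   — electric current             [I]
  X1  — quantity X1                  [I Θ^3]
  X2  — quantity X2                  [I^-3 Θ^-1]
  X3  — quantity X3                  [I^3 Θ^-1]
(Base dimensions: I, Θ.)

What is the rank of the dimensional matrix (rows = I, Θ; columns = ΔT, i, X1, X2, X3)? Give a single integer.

Write exponents as rows I,Θ / cols ΔT,i,X1,X2,X3:
  I: [ 0  1  1 -3  3]
  Θ: [ 1  0  3 -1 -1]
RREF → pivots at {ΔT,i} ⇒ r = 2

2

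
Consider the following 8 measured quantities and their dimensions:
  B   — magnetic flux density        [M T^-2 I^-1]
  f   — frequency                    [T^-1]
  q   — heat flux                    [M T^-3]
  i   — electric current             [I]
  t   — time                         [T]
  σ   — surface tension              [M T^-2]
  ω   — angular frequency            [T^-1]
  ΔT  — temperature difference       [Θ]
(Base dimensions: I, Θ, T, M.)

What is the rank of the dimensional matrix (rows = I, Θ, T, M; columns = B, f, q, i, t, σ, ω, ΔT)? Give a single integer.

Write exponents as rows I,Θ,T,M / cols B,f,q,i,t,σ,ω,ΔT:
  I: [-1  0  0  1  0  0  0  0]
  Θ: [ 0  0  0  0  0  0  0  1]
  T: [-2 -1 -3  0  1 -2 -1  0]
  M: [ 1  0  1  0  0  1  0  0]
RREF → pivots at {B,f,q,ΔT} ⇒ r = 4

4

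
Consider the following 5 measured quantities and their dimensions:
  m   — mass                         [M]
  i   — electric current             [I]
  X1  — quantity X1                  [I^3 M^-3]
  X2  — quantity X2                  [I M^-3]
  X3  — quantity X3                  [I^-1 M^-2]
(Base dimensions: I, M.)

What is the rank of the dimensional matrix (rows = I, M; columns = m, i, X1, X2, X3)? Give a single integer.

2

Exponent matrix [I,M] × [m,i,X1,X2,X3]:
  I: [ 0  1  3  1 -1]
  M: [ 1  0 -3 -3 -2]
RREF → pivots at {m,i} ⇒ r = 2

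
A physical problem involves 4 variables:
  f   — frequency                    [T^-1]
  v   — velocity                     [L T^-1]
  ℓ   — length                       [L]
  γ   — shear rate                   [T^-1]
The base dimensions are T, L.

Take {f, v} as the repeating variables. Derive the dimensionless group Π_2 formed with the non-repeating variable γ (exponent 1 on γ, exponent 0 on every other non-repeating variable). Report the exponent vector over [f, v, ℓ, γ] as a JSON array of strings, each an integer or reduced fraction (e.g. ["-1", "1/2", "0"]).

Write exponents as rows T,L / cols f,v,ℓ,γ:
  T: [-1 -1  0 -1]
  L: [ 0  1  1  0]
Row reduction gives pivot columns f,v; rank = 2
Repeat: f,v; free: ℓ,γ
RREF:
  r0: [   1    0   -1    1]
  r1: [   0    1    1    0]
Fix exponent of γ at 1, ℓ at 0; solve each RREF row for its pivot's exponent:
  r0: exp(f) + (1)·1 = 0 ⇒ exp(f) = -1
  r1: exp(v) + (0)·1 = 0 ⇒ exp(v) = 0
Π_2 = f^-1 · γ

["-1", "0", "0", "1"]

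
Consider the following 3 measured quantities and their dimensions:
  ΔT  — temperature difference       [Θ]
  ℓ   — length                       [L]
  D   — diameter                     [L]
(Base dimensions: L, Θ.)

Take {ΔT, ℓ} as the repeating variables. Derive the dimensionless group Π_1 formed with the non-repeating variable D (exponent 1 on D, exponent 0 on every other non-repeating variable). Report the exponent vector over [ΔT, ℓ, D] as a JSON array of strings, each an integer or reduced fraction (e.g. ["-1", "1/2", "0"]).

["0", "-1", "1"]

Dimensional matrix (L×Θ by ΔT×ℓ×D):
  L: [ 0  1  1]
  Θ: [ 1  0  0]
Row reduction gives pivot columns ΔT,ℓ; rank = 2
Repeat: ΔT,ℓ; free: D
RREF:
  r0: [   1    0    0]
  r1: [   0    1    1]
Fix exponent of D at 1; solve each RREF row for its pivot's exponent:
  r0: exp(ΔT) + (0)·1 = 0 ⇒ exp(ΔT) = 0
  r1: exp(ℓ) + (1)·1 = 0 ⇒ exp(ℓ) = -1
Π_1 = ℓ^-1 · D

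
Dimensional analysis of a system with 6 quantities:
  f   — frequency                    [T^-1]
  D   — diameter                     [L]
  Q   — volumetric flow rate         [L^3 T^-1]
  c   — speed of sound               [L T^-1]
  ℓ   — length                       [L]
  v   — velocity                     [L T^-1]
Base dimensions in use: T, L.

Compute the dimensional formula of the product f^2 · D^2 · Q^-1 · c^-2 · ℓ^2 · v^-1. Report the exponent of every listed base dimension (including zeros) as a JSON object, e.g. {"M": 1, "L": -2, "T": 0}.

Exponent matrix [T,L] × [f,D,Q,c,ℓ,v]:
  T: [-1  0 -1 -1  0 -1]
  L: [ 0  1  3  1  1  1]
  [T]: (2)·-1+(2)·0+(-1)·-1+(-2)·-1+(2)·0+(-1)·-1 = 2
  [L]: (2)·0+(2)·1+(-1)·3+(-2)·1+(2)·1+(-1)·1 = -2
⇒ T^2 L^-2

{"T": 2, "L": -2}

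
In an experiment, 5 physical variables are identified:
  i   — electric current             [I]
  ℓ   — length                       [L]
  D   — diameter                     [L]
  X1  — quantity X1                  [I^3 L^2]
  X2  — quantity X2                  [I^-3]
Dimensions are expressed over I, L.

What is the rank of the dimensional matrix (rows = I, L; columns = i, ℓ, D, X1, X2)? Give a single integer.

2

Dimensional matrix (I×L by i×ℓ×D×X1×X2):
  I: [ 1  0  0  3 -3]
  L: [ 0  1  1  2  0]
Row reduction gives pivot columns i,ℓ; rank = 2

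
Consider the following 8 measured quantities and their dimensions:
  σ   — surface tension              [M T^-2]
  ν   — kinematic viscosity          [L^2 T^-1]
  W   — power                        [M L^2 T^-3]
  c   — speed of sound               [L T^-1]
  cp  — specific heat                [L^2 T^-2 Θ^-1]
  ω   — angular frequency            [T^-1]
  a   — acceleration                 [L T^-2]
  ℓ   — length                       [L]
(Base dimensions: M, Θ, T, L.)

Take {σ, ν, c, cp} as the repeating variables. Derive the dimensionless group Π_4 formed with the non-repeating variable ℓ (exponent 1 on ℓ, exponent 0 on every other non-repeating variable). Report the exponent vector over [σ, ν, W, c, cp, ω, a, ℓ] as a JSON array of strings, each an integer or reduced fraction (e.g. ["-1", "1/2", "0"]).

Dimensional matrix (M×Θ×T×L by σ×ν×W×c×cp×ω×a×ℓ):
  M: [ 1  0  1  0  0  0  0  0]
  Θ: [ 0  0  0  0 -1  0  0  0]
  T: [-2 -1 -3 -1 -2 -1 -2  0]
  L: [ 0  2  2  1  2  0  1  1]
Echelon form has 4 nonzero rows (pivots: σ,ν,c,cp)
Pivot set = {σ,ν,c,cp}, free = {W,ω,a,ℓ}
RREF:
  r0: [   1    0    1    0    0    0    0    0]
  r1: [   0    1    1    0    0   -1   -1    1]
  r2: [   0    0    0    1    0    2    3   -1]
  r3: [   0    0    0    0    1    0    0    0]
Fix exponent of ℓ at 1, W at 0, ω at 0, a at 0; solve each RREF row for its pivot's exponent:
  r0: exp(σ) + (0)·1 = 0 ⇒ exp(σ) = 0
  r1: exp(ν) + (1)·1 = 0 ⇒ exp(ν) = -1
  r2: exp(c) + (-1)·1 = 0 ⇒ exp(c) = 1
  r3: exp(cp) + (0)·1 = 0 ⇒ exp(cp) = 0
Π_4 = ν^-1 · c · ℓ

["0", "-1", "0", "1", "0", "0", "0", "1"]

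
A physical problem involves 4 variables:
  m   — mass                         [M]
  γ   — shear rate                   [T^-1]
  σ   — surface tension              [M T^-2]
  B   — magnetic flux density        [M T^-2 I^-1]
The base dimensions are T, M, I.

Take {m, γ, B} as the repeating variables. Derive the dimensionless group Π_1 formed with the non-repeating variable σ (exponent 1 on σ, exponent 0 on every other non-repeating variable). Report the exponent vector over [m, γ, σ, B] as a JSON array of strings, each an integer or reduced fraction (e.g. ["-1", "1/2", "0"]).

["-1", "-2", "1", "0"]

Exponent matrix [T,M,I] × [m,γ,σ,B]:
  T: [ 0 -1 -2 -2]
  M: [ 1  0  1  1]
  I: [ 0  0  0 -1]
RREF → pivots at {m,γ,B} ⇒ r = 3
Repeat: m,γ,B; free: σ
RREF:
  r0: [   1    0    1    0]
  r1: [   0    1    2    0]
  r2: [   0    0    0    1]
Fix exponent of σ at 1; solve each RREF row for its pivot's exponent:
  r0: exp(m) + (1)·1 = 0 ⇒ exp(m) = -1
  r1: exp(γ) + (2)·1 = 0 ⇒ exp(γ) = -2
  r2: exp(B) + (0)·1 = 0 ⇒ exp(B) = 0
Π_1 = m^-1 · γ^-2 · σ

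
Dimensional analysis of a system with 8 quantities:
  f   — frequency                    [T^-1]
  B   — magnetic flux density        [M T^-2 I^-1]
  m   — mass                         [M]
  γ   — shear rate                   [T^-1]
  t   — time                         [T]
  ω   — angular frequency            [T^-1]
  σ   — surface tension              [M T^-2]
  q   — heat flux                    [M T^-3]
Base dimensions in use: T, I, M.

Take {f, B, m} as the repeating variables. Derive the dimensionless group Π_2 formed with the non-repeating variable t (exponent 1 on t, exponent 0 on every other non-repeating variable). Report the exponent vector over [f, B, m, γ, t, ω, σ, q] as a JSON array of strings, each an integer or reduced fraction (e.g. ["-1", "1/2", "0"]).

Write exponents as rows T,I,M / cols f,B,m,γ,t,ω,σ,q:
  T: [-1 -2  0 -1  1 -1 -2 -3]
  I: [ 0 -1  0  0  0  0  0  0]
  M: [ 0  1  1  0  0  0  1  1]
Echelon form has 3 nonzero rows (pivots: f,B,m)
Pivot set = {f,B,m}, free = {γ,t,ω,σ,q}
RREF:
  r0: [   1    0    0    1   -1    1    2    3]
  r1: [   0    1    0    0    0    0    0    0]
  r2: [   0    0    1    0    0    0    1    1]
Fix exponent of t at 1, γ at 0, ω at 0, σ at 0, q at 0; solve each RREF row for its pivot's exponent:
  r0: exp(f) + (-1)·1 = 0 ⇒ exp(f) = 1
  r1: exp(B) + (0)·1 = 0 ⇒ exp(B) = 0
  r2: exp(m) + (0)·1 = 0 ⇒ exp(m) = 0
Π_2 = f · t

["1", "0", "0", "0", "1", "0", "0", "0"]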